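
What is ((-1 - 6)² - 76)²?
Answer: 729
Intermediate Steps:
((-1 - 6)² - 76)² = ((-7)² - 76)² = (49 - 76)² = (-27)² = 729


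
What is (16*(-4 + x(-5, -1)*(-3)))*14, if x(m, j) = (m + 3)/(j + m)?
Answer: -1120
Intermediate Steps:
x(m, j) = (3 + m)/(j + m)
(16*(-4 + x(-5, -1)*(-3)))*14 = (16*(-4 + ((3 - 5)/(-1 - 5))*(-3)))*14 = (16*(-4 + (-2/(-6))*(-3)))*14 = (16*(-4 - 1/6*(-2)*(-3)))*14 = (16*(-4 + (1/3)*(-3)))*14 = (16*(-4 - 1))*14 = (16*(-5))*14 = -80*14 = -1120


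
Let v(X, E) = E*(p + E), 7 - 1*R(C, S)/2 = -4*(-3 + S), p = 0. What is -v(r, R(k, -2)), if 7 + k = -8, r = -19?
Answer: -676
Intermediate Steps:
k = -15 (k = -7 - 8 = -15)
R(C, S) = -10 + 8*S (R(C, S) = 14 - (-8)*(-3 + S) = 14 - 2*(12 - 4*S) = 14 + (-24 + 8*S) = -10 + 8*S)
v(X, E) = E² (v(X, E) = E*(0 + E) = E*E = E²)
-v(r, R(k, -2)) = -(-10 + 8*(-2))² = -(-10 - 16)² = -1*(-26)² = -1*676 = -676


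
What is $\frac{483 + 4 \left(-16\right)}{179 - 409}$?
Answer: $- \frac{419}{230} \approx -1.8217$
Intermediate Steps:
$\frac{483 + 4 \left(-16\right)}{179 - 409} = \frac{483 - 64}{-230} = 419 \left(- \frac{1}{230}\right) = - \frac{419}{230}$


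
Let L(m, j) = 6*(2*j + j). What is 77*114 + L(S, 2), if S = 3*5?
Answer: 8814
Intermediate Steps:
S = 15
L(m, j) = 18*j (L(m, j) = 6*(3*j) = 18*j)
77*114 + L(S, 2) = 77*114 + 18*2 = 8778 + 36 = 8814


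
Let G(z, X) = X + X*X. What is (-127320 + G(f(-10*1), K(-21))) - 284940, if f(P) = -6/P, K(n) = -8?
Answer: -412204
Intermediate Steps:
G(z, X) = X + X**2
(-127320 + G(f(-10*1), K(-21))) - 284940 = (-127320 - 8*(1 - 8)) - 284940 = (-127320 - 8*(-7)) - 284940 = (-127320 + 56) - 284940 = -127264 - 284940 = -412204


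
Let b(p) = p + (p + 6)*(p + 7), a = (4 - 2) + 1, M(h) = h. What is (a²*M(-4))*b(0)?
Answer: -1512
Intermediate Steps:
a = 3 (a = 2 + 1 = 3)
b(p) = p + (6 + p)*(7 + p)
(a²*M(-4))*b(0) = (3²*(-4))*(42 + 0² + 14*0) = (9*(-4))*(42 + 0 + 0) = -36*42 = -1512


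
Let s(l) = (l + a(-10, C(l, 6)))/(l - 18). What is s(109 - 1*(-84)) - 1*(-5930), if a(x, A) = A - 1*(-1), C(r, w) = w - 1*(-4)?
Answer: 1037954/175 ≈ 5931.2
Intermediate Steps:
C(r, w) = 4 + w (C(r, w) = w + 4 = 4 + w)
a(x, A) = 1 + A (a(x, A) = A + 1 = 1 + A)
s(l) = (11 + l)/(-18 + l) (s(l) = (l + (1 + (4 + 6)))/(l - 18) = (l + (1 + 10))/(-18 + l) = (l + 11)/(-18 + l) = (11 + l)/(-18 + l))
s(109 - 1*(-84)) - 1*(-5930) = (11 + (109 - 1*(-84)))/(-18 + (109 - 1*(-84))) - 1*(-5930) = (11 + (109 + 84))/(-18 + (109 + 84)) + 5930 = (11 + 193)/(-18 + 193) + 5930 = 204/175 + 5930 = 1037954/175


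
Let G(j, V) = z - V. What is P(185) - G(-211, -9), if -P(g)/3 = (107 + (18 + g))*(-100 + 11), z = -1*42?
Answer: 82803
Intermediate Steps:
z = -42
P(g) = 33375 + 267*g (P(g) = -3*(107 + (18 + g))*(-100 + 11) = -3*(125 + g)*(-89) = -3*(-11125 - 89*g) = 33375 + 267*g)
G(j, V) = -42 - V
P(185) - G(-211, -9) = (33375 + 267*185) - (-42 - 1*(-9)) = (33375 + 49395) - (-42 + 9) = 82770 - 1*(-33) = 82770 + 33 = 82803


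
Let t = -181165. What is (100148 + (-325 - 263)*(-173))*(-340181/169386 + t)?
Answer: -83714558488088/2289 ≈ -3.6573e+10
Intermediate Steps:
(100148 + (-325 - 263)*(-173))*(-340181/169386 + t) = (100148 + (-325 - 263)*(-173))*(-340181/169386 - 181165) = (100148 - 588*(-173))*(-340181*1/169386 - 181165) = (100148 + 101724)*(-340181/169386 - 181165) = 201872*(-30687154871/169386) = -83714558488088/2289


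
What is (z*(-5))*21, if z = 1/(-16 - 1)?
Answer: 105/17 ≈ 6.1765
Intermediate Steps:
z = -1/17 (z = 1/(-17) = -1/17 ≈ -0.058824)
(z*(-5))*21 = -1/17*(-5)*21 = (5/17)*21 = 105/17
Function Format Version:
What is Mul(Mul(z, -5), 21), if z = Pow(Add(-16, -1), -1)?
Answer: Rational(105, 17) ≈ 6.1765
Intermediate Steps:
z = Rational(-1, 17) (z = Pow(-17, -1) = Rational(-1, 17) ≈ -0.058824)
Mul(Mul(z, -5), 21) = Mul(Mul(Rational(-1, 17), -5), 21) = Mul(Rational(5, 17), 21) = Rational(105, 17)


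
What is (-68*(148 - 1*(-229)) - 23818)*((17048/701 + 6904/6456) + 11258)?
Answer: -315669436960670/565707 ≈ -5.5801e+8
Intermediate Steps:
(-68*(148 - 1*(-229)) - 23818)*((17048/701 + 6904/6456) + 11258) = (-68*(148 + 229) - 23818)*((17048*(1/701) + 6904*(1/6456)) + 11258) = (-68*377 - 23818)*((17048/701 + 863/807) + 11258) = (-25636 - 23818)*(14362699/565707 + 11258) = -49454*6383092105/565707 = -315669436960670/565707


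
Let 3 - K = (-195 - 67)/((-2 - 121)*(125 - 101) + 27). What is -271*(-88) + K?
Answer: 69763913/2925 ≈ 23851.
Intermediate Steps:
K = 8513/2925 (K = 3 - (-195 - 67)/((-2 - 121)*(125 - 101) + 27) = 3 - (-262)/(-123*24 + 27) = 3 - (-262)/(-2952 + 27) = 3 - (-262)/(-2925) = 3 - (-262)*(-1)/2925 = 3 - 1*262/2925 = 3 - 262/2925 = 8513/2925 ≈ 2.9104)
-271*(-88) + K = -271*(-88) + 8513/2925 = 23848 + 8513/2925 = 69763913/2925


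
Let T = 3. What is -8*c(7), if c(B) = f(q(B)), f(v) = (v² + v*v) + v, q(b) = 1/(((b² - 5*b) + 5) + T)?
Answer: -48/121 ≈ -0.39669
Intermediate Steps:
q(b) = 1/(8 + b² - 5*b) (q(b) = 1/(((b² - 5*b) + 5) + 3) = 1/((5 + b² - 5*b) + 3) = 1/(8 + b² - 5*b))
f(v) = v + 2*v² (f(v) = (v² + v²) + v = 2*v² + v = v + 2*v²)
c(B) = (1 + 2/(8 + B² - 5*B))/(8 + B² - 5*B)
-8*c(7) = -8*(10 + 7² - 5*7)/(8 + 7² - 5*7)² = -8*(10 + 49 - 35)/(8 + 49 - 35)² = -8*24/22² = -2*24/121 = -8*6/121 = -48/121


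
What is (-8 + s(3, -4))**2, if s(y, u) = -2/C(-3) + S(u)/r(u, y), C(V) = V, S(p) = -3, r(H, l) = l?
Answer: 625/9 ≈ 69.444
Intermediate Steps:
s(y, u) = 2/3 - 3/y (s(y, u) = -2/(-3) - 3/y = -2*(-1/3) - 3/y = 2/3 - 3/y)
(-8 + s(3, -4))**2 = (-8 + (2/3 - 3/3))**2 = (-8 + (2/3 - 3*1/3))**2 = (-8 + (2/3 - 1))**2 = (-8 - 1/3)**2 = (-25/3)**2 = 625/9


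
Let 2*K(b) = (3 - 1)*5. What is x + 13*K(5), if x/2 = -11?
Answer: 43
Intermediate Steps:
x = -22 (x = 2*(-11) = -22)
K(b) = 5 (K(b) = ((3 - 1)*5)/2 = (2*5)/2 = (½)*10 = 5)
x + 13*K(5) = -22 + 13*5 = -22 + 65 = 43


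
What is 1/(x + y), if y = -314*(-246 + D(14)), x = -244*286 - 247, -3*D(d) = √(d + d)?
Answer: 64917/465485633 - 1884*√7/465485633 ≈ 0.00012875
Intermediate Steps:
D(d) = -√2*√d/3 (D(d) = -√(d + d)/3 = -√2*√d/3)
x = -70031 (x = -69784 - 247 = -70031)
y = 77244 + 628*√7/3 (y = -314*(-246 - √2*√14/3) = -314*(-246 - 2*√7/3) = 77244 + 628*√7/3 ≈ 77798.)
1/(x + y) = 1/(-70031 + (77244 + 628*√7/3)) = 1/(7213 + 628*√7/3)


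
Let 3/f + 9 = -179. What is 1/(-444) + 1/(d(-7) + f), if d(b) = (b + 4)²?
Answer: 9087/83324 ≈ 0.10906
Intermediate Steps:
f = -3/188 (f = 3/(-9 - 179) = 3/(-188) = 3*(-1/188) = -3/188 ≈ -0.015957)
d(b) = (4 + b)²
1/(-444) + 1/(d(-7) + f) = 1/(-444) + 1/((4 - 7)² - 3/188) = -1/444 + 1/((-3)² - 3/188) = -1/444 + 1/(9 - 3/188) = -1/444 + 1/(1689/188) = -1/444 + 188/1689 = 9087/83324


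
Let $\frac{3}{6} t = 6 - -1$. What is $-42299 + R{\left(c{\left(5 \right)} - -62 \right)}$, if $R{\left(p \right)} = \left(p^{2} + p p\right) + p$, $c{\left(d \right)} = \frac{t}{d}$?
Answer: $- \frac{845903}{25} \approx -33836.0$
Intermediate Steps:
$t = 14$ ($t = 2 \left(6 - -1\right) = 2 \left(6 + 1\right) = 2 \cdot 7 = 14$)
$c{\left(d \right)} = \frac{14}{d}$
$R{\left(p \right)} = p + 2 p^{2}$ ($R{\left(p \right)} = \left(p^{2} + p^{2}\right) + p = 2 p^{2} + p = p + 2 p^{2}$)
$-42299 + R{\left(c{\left(5 \right)} - -62 \right)} = -42299 + \left(\frac{14}{5} - -62\right) \left(1 + 2 \left(\frac{14}{5} - -62\right)\right) = -42299 + \left(14 \cdot \frac{1}{5} + 62\right) \left(1 + 2 \left(14 \cdot \frac{1}{5} + 62\right)\right) = -42299 + \left(\frac{14}{5} + 62\right) \left(1 + 2 \left(\frac{14}{5} + 62\right)\right) = -42299 + \frac{324 \left(1 + 2 \cdot \frac{324}{5}\right)}{5} = -42299 + \frac{324 \left(1 + \frac{648}{5}\right)}{5} = -42299 + \frac{324}{5} \cdot \frac{653}{5} = -42299 + \frac{211572}{25} = - \frac{845903}{25}$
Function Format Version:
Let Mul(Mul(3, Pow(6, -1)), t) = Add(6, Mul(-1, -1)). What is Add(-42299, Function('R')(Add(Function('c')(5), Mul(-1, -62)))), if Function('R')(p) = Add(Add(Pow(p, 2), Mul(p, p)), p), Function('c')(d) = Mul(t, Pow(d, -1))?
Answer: Rational(-845903, 25) ≈ -33836.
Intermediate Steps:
t = 14 (t = Mul(2, Add(6, Mul(-1, -1))) = Mul(2, Add(6, 1)) = Mul(2, 7) = 14)
Function('c')(d) = Mul(14, Pow(d, -1))
Function('R')(p) = Add(p, Mul(2, Pow(p, 2))) (Function('R')(p) = Add(Add(Pow(p, 2), Pow(p, 2)), p) = Add(Mul(2, Pow(p, 2)), p) = Add(p, Mul(2, Pow(p, 2))))
Add(-42299, Function('R')(Add(Function('c')(5), Mul(-1, -62)))) = Add(-42299, Mul(Add(Mul(14, Pow(5, -1)), Mul(-1, -62)), Add(1, Mul(2, Add(Mul(14, Pow(5, -1)), Mul(-1, -62)))))) = Add(-42299, Mul(Add(Mul(14, Rational(1, 5)), 62), Add(1, Mul(2, Add(Mul(14, Rational(1, 5)), 62))))) = Add(-42299, Mul(Add(Rational(14, 5), 62), Add(1, Mul(2, Add(Rational(14, 5), 62))))) = Add(-42299, Mul(Rational(324, 5), Add(1, Mul(2, Rational(324, 5))))) = Add(-42299, Mul(Rational(324, 5), Add(1, Rational(648, 5)))) = Add(-42299, Mul(Rational(324, 5), Rational(653, 5))) = Add(-42299, Rational(211572, 25)) = Rational(-845903, 25)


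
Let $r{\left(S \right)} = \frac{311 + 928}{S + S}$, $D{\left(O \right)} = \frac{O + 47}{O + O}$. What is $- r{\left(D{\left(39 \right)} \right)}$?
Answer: $- \frac{48321}{86} \approx -561.87$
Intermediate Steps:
$D{\left(O \right)} = \frac{47 + O}{2 O}$
$r{\left(S \right)} = \frac{1239}{2 S}$
$- r{\left(D{\left(39 \right)} \right)} = - \frac{1239}{2 \frac{47 + 39}{2 \cdot 39}} = - \frac{1239}{2 \cdot \frac{1}{2} \cdot \frac{1}{39} \cdot 86} = - \frac{1239}{2 \cdot \frac{43}{39}} = - \frac{1239 \cdot 39}{2 \cdot 43} = \left(-1\right) \frac{48321}{86} = - \frac{48321}{86}$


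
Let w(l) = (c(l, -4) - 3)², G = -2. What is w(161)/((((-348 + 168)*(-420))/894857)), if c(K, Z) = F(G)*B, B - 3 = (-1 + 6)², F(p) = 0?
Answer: 894857/8400 ≈ 106.53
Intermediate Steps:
B = 28 (B = 3 + (-1 + 6)² = 3 + 5² = 3 + 25 = 28)
c(K, Z) = 0 (c(K, Z) = 0*28 = 0)
w(l) = 9 (w(l) = (0 - 3)² = (-3)² = 9)
w(161)/((((-348 + 168)*(-420))/894857)) = 9/((((-348 + 168)*(-420))/894857)) = 9/((-180*(-420)*(1/894857))) = 9/((75600*(1/894857))) = 9/(75600/894857) = 9*(894857/75600) = 894857/8400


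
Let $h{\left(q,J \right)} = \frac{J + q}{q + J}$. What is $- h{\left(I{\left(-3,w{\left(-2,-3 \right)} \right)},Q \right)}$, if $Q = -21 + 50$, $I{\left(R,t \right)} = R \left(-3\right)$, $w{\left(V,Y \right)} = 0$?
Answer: $-1$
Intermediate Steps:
$I{\left(R,t \right)} = - 3 R$
$Q = 29$
$h{\left(q,J \right)} = 1$ ($h{\left(q,J \right)} = \frac{J + q}{J + q} = 1$)
$- h{\left(I{\left(-3,w{\left(-2,-3 \right)} \right)},Q \right)} = \left(-1\right) 1 = -1$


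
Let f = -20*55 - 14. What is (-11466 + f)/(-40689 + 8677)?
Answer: 3145/8003 ≈ 0.39298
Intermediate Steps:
f = -1114 (f = -1100 - 14 = -1114)
(-11466 + f)/(-40689 + 8677) = (-11466 - 1114)/(-40689 + 8677) = -12580/(-32012) = -12580*(-1/32012) = 3145/8003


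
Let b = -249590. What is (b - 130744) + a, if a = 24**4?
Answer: -48558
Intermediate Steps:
a = 331776
(b - 130744) + a = (-249590 - 130744) + 331776 = -380334 + 331776 = -48558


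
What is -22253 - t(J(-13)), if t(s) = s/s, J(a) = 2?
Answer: -22254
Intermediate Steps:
t(s) = 1
-22253 - t(J(-13)) = -22253 - 1*1 = -22253 - 1 = -22254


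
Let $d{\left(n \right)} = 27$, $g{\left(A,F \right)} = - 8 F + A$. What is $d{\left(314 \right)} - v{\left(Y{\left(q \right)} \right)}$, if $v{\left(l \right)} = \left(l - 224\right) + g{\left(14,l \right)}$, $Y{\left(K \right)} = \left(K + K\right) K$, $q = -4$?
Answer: $461$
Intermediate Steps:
$g{\left(A,F \right)} = A - 8 F$
$Y{\left(K \right)} = 2 K^{2}$ ($Y{\left(K \right)} = 2 K K = 2 K^{2}$)
$v{\left(l \right)} = -210 - 7 l$ ($v{\left(l \right)} = \left(l - 224\right) - \left(-14 + 8 l\right) = \left(-224 + l\right) - \left(-14 + 8 l\right) = -210 - 7 l$)
$d{\left(314 \right)} - v{\left(Y{\left(q \right)} \right)} = 27 - \left(-210 - 7 \cdot 2 \left(-4\right)^{2}\right) = 27 - \left(-210 - 7 \cdot 2 \cdot 16\right) = 27 - \left(-210 - 224\right) = 27 - -434 = 27 + 434 = 461$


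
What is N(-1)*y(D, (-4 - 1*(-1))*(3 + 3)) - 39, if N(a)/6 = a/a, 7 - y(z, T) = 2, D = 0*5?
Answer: -9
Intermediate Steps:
D = 0
y(z, T) = 5 (y(z, T) = 7 - 1*2 = 7 - 2 = 5)
N(a) = 6 (N(a) = 6*(a/a) = 6*1 = 6)
N(-1)*y(D, (-4 - 1*(-1))*(3 + 3)) - 39 = 6*5 - 39 = 30 - 39 = -9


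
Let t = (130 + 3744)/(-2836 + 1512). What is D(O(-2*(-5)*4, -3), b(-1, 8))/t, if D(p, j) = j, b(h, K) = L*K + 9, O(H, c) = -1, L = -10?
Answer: 47002/1937 ≈ 24.265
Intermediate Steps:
b(h, K) = 9 - 10*K (b(h, K) = -10*K + 9 = 9 - 10*K)
t = -1937/662 (t = 3874/(-1324) = 3874*(-1/1324) = -1937/662 ≈ -2.9260)
D(O(-2*(-5)*4, -3), b(-1, 8))/t = (9 - 10*8)/(-1937/662) = (9 - 80)*(-662/1937) = -71*(-662/1937) = 47002/1937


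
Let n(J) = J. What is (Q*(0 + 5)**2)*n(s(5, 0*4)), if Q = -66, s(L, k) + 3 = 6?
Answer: -4950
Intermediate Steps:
s(L, k) = 3 (s(L, k) = -3 + 6 = 3)
(Q*(0 + 5)**2)*n(s(5, 0*4)) = -66*(0 + 5)**2*3 = -66*5**2*3 = -66*25*3 = -1650*3 = -4950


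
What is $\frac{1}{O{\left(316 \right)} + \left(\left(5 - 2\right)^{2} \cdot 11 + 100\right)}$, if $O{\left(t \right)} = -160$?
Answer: $\frac{1}{39} \approx 0.025641$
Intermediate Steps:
$\frac{1}{O{\left(316 \right)} + \left(\left(5 - 2\right)^{2} \cdot 11 + 100\right)} = \frac{1}{-160 + \left(\left(5 - 2\right)^{2} \cdot 11 + 100\right)} = \frac{1}{-160 + \left(3^{2} \cdot 11 + 100\right)} = \frac{1}{-160 + \left(9 \cdot 11 + 100\right)} = \frac{1}{-160 + \left(99 + 100\right)} = \frac{1}{-160 + 199} = \frac{1}{39}$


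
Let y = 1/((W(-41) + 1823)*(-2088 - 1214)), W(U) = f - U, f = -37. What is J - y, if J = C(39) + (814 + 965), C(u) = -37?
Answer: 10509057469/6032754 ≈ 1742.0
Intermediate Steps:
W(U) = -37 - U
y = -1/6032754 (y = 1/(((-37 - 1*(-41)) + 1823)*(-2088 - 1214)) = 1/(((-37 + 41) + 1823)*(-3302)) = 1/((4 + 1823)*(-3302)) = 1/(1827*(-3302)) = 1/(-6032754) = -1/6032754 ≈ -1.6576e-7)
J = 1742 (J = -37 + (814 + 965) = -37 + 1779 = 1742)
J - y = 1742 - 1*(-1/6032754) = 1742 + 1/6032754 = 10509057469/6032754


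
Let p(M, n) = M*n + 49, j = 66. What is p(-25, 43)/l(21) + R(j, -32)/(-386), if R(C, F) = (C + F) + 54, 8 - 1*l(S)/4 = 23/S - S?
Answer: -2130757/226196 ≈ -9.4200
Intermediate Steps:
p(M, n) = 49 + M*n
l(S) = 32 - 92/S + 4*S (l(S) = 32 - 4*(23/S - S) = 32 - 4*(-S + 23/S) = 32 + (-92/S + 4*S) = 32 - 92/S + 4*S)
R(C, F) = 54 + C + F
p(-25, 43)/l(21) + R(j, -32)/(-386) = (49 - 25*43)/(32 - 92/21 + 4*21) + (54 + 66 - 32)/(-386) = (49 - 1075)/(32 - 92*1/21 + 84) + 88*(-1/386) = -1026/(32 - 92/21 + 84) - 44/193 = -1026/2344/21 - 44/193 = -1026*21/2344 - 44/193 = -10773/1172 - 44/193 = -2130757/226196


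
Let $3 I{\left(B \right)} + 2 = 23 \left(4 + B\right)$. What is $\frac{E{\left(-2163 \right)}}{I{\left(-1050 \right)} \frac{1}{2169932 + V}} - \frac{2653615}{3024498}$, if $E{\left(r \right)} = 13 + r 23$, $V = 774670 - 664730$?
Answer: $\frac{85738247574621029}{6064118490} \approx 1.4139 \cdot 10^{7}$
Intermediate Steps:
$V = 109940$
$I{\left(B \right)} = 30 + \frac{23 B}{3}$ ($I{\left(B \right)} = - \frac{2}{3} + \frac{23 \left(4 + B\right)}{3} = - \frac{2}{3} + \frac{92 + 23 B}{3} = - \frac{2}{3} + \left(\frac{92}{3} + \frac{23 B}{3}\right) = 30 + \frac{23 B}{3}$)
$E{\left(r \right)} = 13 + 23 r$
$\frac{E{\left(-2163 \right)}}{I{\left(-1050 \right)} \frac{1}{2169932 + V}} - \frac{2653615}{3024498} = \frac{13 + 23 \left(-2163\right)}{\left(30 + \frac{23}{3} \left(-1050\right)\right) \frac{1}{2169932 + 109940}} - \frac{2653615}{3024498} = \frac{13 - 49749}{\left(30 - 8050\right) \frac{1}{2279872}} - \frac{2653615}{3024498} = - \frac{49736}{\left(-8020\right) \frac{1}{2279872}} - \frac{2653615}{3024498} = - \frac{49736}{- \frac{2005}{569968}} - \frac{2653615}{3024498} = \left(-49736\right) \left(- \frac{569968}{2005}\right) - \frac{2653615}{3024498} = \frac{28347928448}{2005} - \frac{2653615}{3024498} = \frac{85738247574621029}{6064118490}$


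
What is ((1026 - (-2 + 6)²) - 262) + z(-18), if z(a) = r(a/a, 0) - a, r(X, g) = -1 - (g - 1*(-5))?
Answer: 760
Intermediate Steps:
r(X, g) = -6 - g (r(X, g) = -1 - (g + 5) = -1 - (5 + g) = -1 + (-5 - g) = -6 - g)
z(a) = -6 - a (z(a) = (-6 - 1*0) - a = (-6 + 0) - a = -6 - a)
((1026 - (-2 + 6)²) - 262) + z(-18) = ((1026 - (-2 + 6)²) - 262) + (-6 - 1*(-18)) = ((1026 - 1*4²) - 262) + (-6 + 18) = ((1026 - 1*16) - 262) + 12 = ((1026 - 16) - 262) + 12 = (1010 - 262) + 12 = 748 + 12 = 760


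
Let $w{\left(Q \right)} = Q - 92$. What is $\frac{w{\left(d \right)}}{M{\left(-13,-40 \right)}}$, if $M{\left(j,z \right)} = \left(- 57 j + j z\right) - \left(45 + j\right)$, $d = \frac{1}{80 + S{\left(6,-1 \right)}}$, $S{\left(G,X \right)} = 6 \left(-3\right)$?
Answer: $- \frac{5703}{76198} \approx -0.074844$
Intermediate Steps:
$S{\left(G,X \right)} = -18$
$d = \frac{1}{62}$ ($d = \frac{1}{80 - 18} = \frac{1}{62} \approx 0.016129$)
$w{\left(Q \right)} = -92 + Q$
$M{\left(j,z \right)} = -45 - 58 j + j z$
$\frac{w{\left(d \right)}}{M{\left(-13,-40 \right)}} = \frac{-92 + \frac{1}{62}}{-45 - -754 - -520} = - \frac{5703}{62 \left(-45 + 754 + 520\right)} = - \frac{5703}{62 \cdot 1229} = \left(- \frac{5703}{62}\right) \frac{1}{1229} = - \frac{5703}{76198}$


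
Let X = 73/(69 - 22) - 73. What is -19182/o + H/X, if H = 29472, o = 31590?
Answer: -3651864643/8839935 ≈ -413.11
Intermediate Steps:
X = -3358/47 (X = 73/47 - 73 = -3358/47 ≈ -71.447)
-19182/o + H/X = -19182/31590 + 29472/(-3358/47) = -19182*1/31590 + 29472*(-47/3358) = -3197/5265 - 692592/1679 = -3651864643/8839935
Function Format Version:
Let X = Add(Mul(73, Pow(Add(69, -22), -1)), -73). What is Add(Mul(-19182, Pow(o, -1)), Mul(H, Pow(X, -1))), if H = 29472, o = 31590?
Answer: Rational(-3651864643, 8839935) ≈ -413.11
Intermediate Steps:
X = Rational(-3358, 47) (X = Add(Mul(73, Pow(47, -1)), -73) = Add(Mul(73, Rational(1, 47)), -73) = Add(Rational(73, 47), -73) = Rational(-3358, 47) ≈ -71.447)
Add(Mul(-19182, Pow(o, -1)), Mul(H, Pow(X, -1))) = Add(Mul(-19182, Pow(31590, -1)), Mul(29472, Pow(Rational(-3358, 47), -1))) = Add(Mul(-19182, Rational(1, 31590)), Mul(29472, Rational(-47, 3358))) = Add(Rational(-3197, 5265), Rational(-692592, 1679)) = Rational(-3651864643, 8839935)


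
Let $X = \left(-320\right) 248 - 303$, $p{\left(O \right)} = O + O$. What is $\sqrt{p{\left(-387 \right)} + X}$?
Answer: $i \sqrt{80437} \approx 283.61 i$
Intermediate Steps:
$p{\left(O \right)} = 2 O$
$X = -79663$ ($X = -79360 - 303 = -79663$)
$\sqrt{p{\left(-387 \right)} + X} = \sqrt{2 \left(-387\right) - 79663} = \sqrt{-774 - 79663} = \sqrt{-80437} = i \sqrt{80437}$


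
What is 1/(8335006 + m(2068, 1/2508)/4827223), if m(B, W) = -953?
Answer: 4827223/40234932667385 ≈ 1.1998e-7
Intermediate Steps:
1/(8335006 + m(2068, 1/2508)/4827223) = 1/(8335006 - 953/4827223) = 1/(40234932667385/4827223) = 4827223/40234932667385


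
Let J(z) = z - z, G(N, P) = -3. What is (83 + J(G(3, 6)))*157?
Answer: 13031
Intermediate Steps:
J(z) = 0
(83 + J(G(3, 6)))*157 = (83 + 0)*157 = 83*157 = 13031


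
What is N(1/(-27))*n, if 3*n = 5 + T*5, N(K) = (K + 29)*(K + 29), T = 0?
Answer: 3057620/2187 ≈ 1398.1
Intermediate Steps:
N(K) = (29 + K)**2 (N(K) = (29 + K)*(29 + K) = (29 + K)**2)
n = 5/3 (n = (5 + 0*5)/3 = (5 + 0)/3 = (1/3)*5 = 5/3 ≈ 1.6667)
N(1/(-27))*n = (29 + 1/(-27))**2*(5/3) = (29 - 1/27)**2*(5/3) = (782/27)**2*(5/3) = (611524/729)*(5/3) = 3057620/2187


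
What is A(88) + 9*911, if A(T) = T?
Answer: 8287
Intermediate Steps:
A(88) + 9*911 = 88 + 9*911 = 88 + 8199 = 8287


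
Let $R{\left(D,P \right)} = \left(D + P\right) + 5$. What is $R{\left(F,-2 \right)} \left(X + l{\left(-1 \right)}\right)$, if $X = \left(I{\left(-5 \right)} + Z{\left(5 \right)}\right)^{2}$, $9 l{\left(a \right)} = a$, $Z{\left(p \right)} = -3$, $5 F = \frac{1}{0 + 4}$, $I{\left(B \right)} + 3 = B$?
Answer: $\frac{16592}{45} \approx 368.71$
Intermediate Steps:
$I{\left(B \right)} = -3 + B$
$F = \frac{1}{20}$ ($F = \frac{1}{5 \left(0 + 4\right)} = \frac{1}{5 \cdot 4} = \frac{1}{5} \cdot \frac{1}{4} = \frac{1}{20} \approx 0.05$)
$R{\left(D,P \right)} = 5 + D + P$
$l{\left(a \right)} = \frac{a}{9}$
$X = 121$ ($X = \left(\left(-3 - 5\right) - 3\right)^{2} = \left(-8 - 3\right)^{2} = \left(-11\right)^{2} = 121$)
$R{\left(F,-2 \right)} \left(X + l{\left(-1 \right)}\right) = \left(5 + \frac{1}{20} - 2\right) \left(121 + \frac{1}{9} \left(-1\right)\right) = \frac{61 \left(121 - \frac{1}{9}\right)}{20} = \frac{61}{20} \cdot \frac{1088}{9} = \frac{16592}{45}$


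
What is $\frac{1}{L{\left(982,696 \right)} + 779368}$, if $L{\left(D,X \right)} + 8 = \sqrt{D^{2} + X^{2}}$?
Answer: $\frac{38968}{30370028043} - \frac{\sqrt{362185}}{303700280430} \approx 1.2811 \cdot 10^{-6}$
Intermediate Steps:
$L{\left(D,X \right)} = -8 + \sqrt{D^{2} + X^{2}}$
$\frac{1}{L{\left(982,696 \right)} + 779368} = \frac{1}{\left(-8 + \sqrt{982^{2} + 696^{2}}\right) + 779368} = \frac{1}{\left(-8 + \sqrt{964324 + 484416}\right) + 779368} = \frac{1}{\left(-8 + \sqrt{1448740}\right) + 779368} = \frac{1}{\left(-8 + 2 \sqrt{362185}\right) + 779368} = \frac{1}{779360 + 2 \sqrt{362185}}$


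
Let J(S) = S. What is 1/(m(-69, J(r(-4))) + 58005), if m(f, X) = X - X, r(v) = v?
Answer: 1/58005 ≈ 1.7240e-5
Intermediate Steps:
m(f, X) = 0
1/(m(-69, J(r(-4))) + 58005) = 1/(0 + 58005) = 1/58005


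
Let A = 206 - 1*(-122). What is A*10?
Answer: 3280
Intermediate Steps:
A = 328 (A = 206 + 122 = 328)
A*10 = 328*10 = 3280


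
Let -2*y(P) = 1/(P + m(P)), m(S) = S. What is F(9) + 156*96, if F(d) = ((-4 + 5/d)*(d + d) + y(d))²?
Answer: 24395185/1296 ≈ 18823.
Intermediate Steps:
y(P) = -1/(4*P) (y(P) = -1/(2*(P + P)) = -1/(2*P)/2 = -1/(4*P))
F(d) = (-1/(4*d) + 2*d*(-4 + 5/d))² (F(d) = ((-4 + 5/d)*(d + d) - 1/(4*d))² = ((-4 + 5/d)*(2*d) - 1/(4*d))² = (2*d*(-4 + 5/d) - 1/(4*d))² = (-1/(4*d) + 2*d*(-4 + 5/d))²)
F(9) + 156*96 = (1/16)*(1 + 8*9*(-5 + 4*9))²/9² + 156*96 = (1/16)*(1/81)*(1 + 8*9*(-5 + 36))² + 14976 = (1/16)*(1/81)*(1 + 8*9*31)² + 14976 = (1/16)*(1/81)*(1 + 2232)² + 14976 = (1/16)*(1/81)*2233² + 14976 = (1/16)*(1/81)*4986289 + 14976 = 4986289/1296 + 14976 = 24395185/1296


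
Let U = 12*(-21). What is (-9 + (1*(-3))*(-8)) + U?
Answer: -237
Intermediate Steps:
U = -252
(-9 + (1*(-3))*(-8)) + U = (-9 + (1*(-3))*(-8)) - 252 = (-9 - 3*(-8)) - 252 = (-9 + 24) - 252 = 15 - 252 = -237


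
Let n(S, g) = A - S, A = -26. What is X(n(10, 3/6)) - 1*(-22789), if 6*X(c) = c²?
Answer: 23005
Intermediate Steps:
n(S, g) = -26 - S
X(c) = c²/6
X(n(10, 3/6)) - 1*(-22789) = (-26 - 1*10)²/6 - 1*(-22789) = (-26 - 10)²/6 + 22789 = (⅙)*(-36)² + 22789 = (⅙)*1296 + 22789 = 216 + 22789 = 23005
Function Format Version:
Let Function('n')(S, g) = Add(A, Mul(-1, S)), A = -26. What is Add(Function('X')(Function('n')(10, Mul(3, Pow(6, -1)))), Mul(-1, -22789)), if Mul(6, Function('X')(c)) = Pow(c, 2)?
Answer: 23005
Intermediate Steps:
Function('n')(S, g) = Add(-26, Mul(-1, S))
Function('X')(c) = Mul(Rational(1, 6), Pow(c, 2))
Add(Function('X')(Function('n')(10, Mul(3, Pow(6, -1)))), Mul(-1, -22789)) = Add(Mul(Rational(1, 6), Pow(Add(-26, Mul(-1, 10)), 2)), Mul(-1, -22789)) = Add(Mul(Rational(1, 6), Pow(Add(-26, -10), 2)), 22789) = Add(Mul(Rational(1, 6), Pow(-36, 2)), 22789) = Add(Mul(Rational(1, 6), 1296), 22789) = Add(216, 22789) = 23005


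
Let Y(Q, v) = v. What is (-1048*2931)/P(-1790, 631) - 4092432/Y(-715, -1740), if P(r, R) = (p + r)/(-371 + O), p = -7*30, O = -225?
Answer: -3309665062/3625 ≈ -9.1301e+5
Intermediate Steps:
p = -210
P(r, R) = 105/298 - r/596 (P(r, R) = (-210 + r)/(-371 - 225) = (-210 + r)/(-596) = (-210 + r)*(-1/596) = 105/298 - r/596)
(-1048*2931)/P(-1790, 631) - 4092432/Y(-715, -1740) = (-1048*2931)/(105/298 - 1/596*(-1790)) - 4092432/(-1740) = -3071688/(105/298 + 895/298) - 4092432*(-1/1740) = -3071688/500/149 + 341036/145 = -3071688*149/500 + 341036/145 = -114420378/125 + 341036/145 = -3309665062/3625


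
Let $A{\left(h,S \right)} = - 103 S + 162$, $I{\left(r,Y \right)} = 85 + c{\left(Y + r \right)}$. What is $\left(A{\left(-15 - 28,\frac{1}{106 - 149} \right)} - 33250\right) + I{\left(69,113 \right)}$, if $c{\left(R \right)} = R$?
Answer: $- \frac{1411200}{43} \approx -32819.0$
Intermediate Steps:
$I{\left(r,Y \right)} = 85 + Y + r$ ($I{\left(r,Y \right)} = 85 + \left(Y + r\right) = 85 + Y + r$)
$A{\left(h,S \right)} = 162 - 103 S$
$\left(A{\left(-15 - 28,\frac{1}{106 - 149} \right)} - 33250\right) + I{\left(69,113 \right)} = \left(\left(162 - \frac{103}{106 - 149}\right) - 33250\right) + \left(85 + 113 + 69\right) = \left(\left(162 - \frac{103}{-43}\right) - 33250\right) + 267 = \left(\left(162 - - \frac{103}{43}\right) - 33250\right) + 267 = \left(\left(162 + \frac{103}{43}\right) - 33250\right) + 267 = \left(\frac{7069}{43} - 33250\right) + 267 = - \frac{1422681}{43} + 267 = - \frac{1411200}{43}$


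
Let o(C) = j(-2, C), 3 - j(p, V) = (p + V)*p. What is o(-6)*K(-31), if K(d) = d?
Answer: 403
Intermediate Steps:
j(p, V) = 3 - p*(V + p) (j(p, V) = 3 - (p + V)*p = 3 - (V + p)*p = 3 - p*(V + p))
o(C) = -1 + 2*C (o(C) = 3 - 1*(-2)² - 1*C*(-2) = 3 - 1*4 + 2*C = 3 - 4 + 2*C = -1 + 2*C)
o(-6)*K(-31) = (-1 + 2*(-6))*(-31) = (-1 - 12)*(-31) = -13*(-31) = 403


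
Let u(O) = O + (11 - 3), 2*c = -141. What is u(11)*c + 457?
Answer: -1765/2 ≈ -882.50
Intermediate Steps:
c = -141/2 (c = (1/2)*(-141) = -141/2 ≈ -70.500)
u(O) = 8 + O (u(O) = O + 8 = 8 + O)
u(11)*c + 457 = (8 + 11)*(-141/2) + 457 = 19*(-141/2) + 457 = -2679/2 + 457 = -1765/2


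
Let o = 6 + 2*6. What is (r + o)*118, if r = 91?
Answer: 12862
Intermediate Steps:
o = 18 (o = 6 + 12 = 18)
(r + o)*118 = (91 + 18)*118 = 109*118 = 12862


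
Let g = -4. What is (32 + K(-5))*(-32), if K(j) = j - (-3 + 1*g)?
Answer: -1088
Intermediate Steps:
K(j) = 7 + j (K(j) = j - (-3 + 1*(-4)) = j - (-3 - 4) = j - 1*(-7) = j + 7 = 7 + j)
(32 + K(-5))*(-32) = (32 + (7 - 5))*(-32) = (32 + 2)*(-32) = 34*(-32) = -1088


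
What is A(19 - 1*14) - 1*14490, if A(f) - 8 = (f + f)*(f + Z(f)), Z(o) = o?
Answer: -14382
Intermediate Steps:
A(f) = 8 + 4*f² (A(f) = 8 + (f + f)*(f + f) = 8 + (2*f)*(2*f) = 8 + 4*f²)
A(19 - 1*14) - 1*14490 = (8 + 4*(19 - 1*14)²) - 1*14490 = (8 + 4*(19 - 14)²) - 14490 = (8 + 4*5²) - 14490 = (8 + 4*25) - 14490 = (8 + 100) - 14490 = 108 - 14490 = -14382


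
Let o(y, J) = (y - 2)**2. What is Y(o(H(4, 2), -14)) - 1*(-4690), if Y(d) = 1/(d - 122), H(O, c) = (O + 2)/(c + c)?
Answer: 2284026/487 ≈ 4690.0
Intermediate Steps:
H(O, c) = (2 + O)/(2*c) (H(O, c) = (2 + O)/((2*c)) = (2 + O)*(1/(2*c)) = (2 + O)/(2*c))
o(y, J) = (-2 + y)**2
Y(d) = 1/(-122 + d)
Y(o(H(4, 2), -14)) - 1*(-4690) = 1/(-122 + (-2 + (1/2)*(2 + 4)/2)**2) - 1*(-4690) = 1/(-122 + (-2 + (1/2)*(1/2)*6)**2) + 4690 = 1/(-122 + (-2 + 3/2)**2) + 4690 = 1/(-122 + (-1/2)**2) + 4690 = 1/(-122 + 1/4) + 4690 = 1/(-487/4) + 4690 = -4/487 + 4690 = 2284026/487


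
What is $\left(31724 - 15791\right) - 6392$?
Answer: $9541$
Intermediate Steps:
$\left(31724 - 15791\right) - 6392 = 15933 + \left(-14024 + 7632\right) = 15933 - 6392 = 9541$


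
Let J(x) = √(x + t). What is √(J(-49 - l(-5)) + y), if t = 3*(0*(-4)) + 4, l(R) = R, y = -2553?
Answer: √(-2553 + 2*I*√10) ≈ 0.06258 + 50.527*I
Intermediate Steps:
t = 4 (t = 3*0 + 4 = 0 + 4 = 4)
J(x) = √(4 + x) (J(x) = √(x + 4) = √(4 + x))
√(J(-49 - l(-5)) + y) = √(√(4 + (-49 - 1*(-5))) - 2553) = √(√(4 + (-49 + 5)) - 2553) = √(√(4 - 44) - 2553) = √(√(-40) - 2553) = √(2*I*√10 - 2553) = √(-2553 + 2*I*√10)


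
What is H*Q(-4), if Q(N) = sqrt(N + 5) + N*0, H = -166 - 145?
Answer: -311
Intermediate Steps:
H = -311
Q(N) = sqrt(5 + N) (Q(N) = sqrt(5 + N) + 0 = sqrt(5 + N))
H*Q(-4) = -311*sqrt(5 - 4) = -311*sqrt(1) = -311*1 = -311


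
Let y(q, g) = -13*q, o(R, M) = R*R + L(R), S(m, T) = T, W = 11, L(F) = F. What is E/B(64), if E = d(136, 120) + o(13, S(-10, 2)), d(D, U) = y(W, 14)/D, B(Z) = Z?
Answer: 24609/8704 ≈ 2.8273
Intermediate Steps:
o(R, M) = R + R² (o(R, M) = R*R + R = R² + R = R + R²)
d(D, U) = -143/D (d(D, U) = (-13*11)/D = -143/D)
E = 24609/136 (E = -143/136 + 13*(1 + 13) = -143*1/136 + 13*14 = -143/136 + 182 = 24609/136 ≈ 180.95)
E/B(64) = (24609/136)/64 = (24609/136)*(1/64) = 24609/8704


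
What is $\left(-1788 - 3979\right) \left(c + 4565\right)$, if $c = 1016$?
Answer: $-32185627$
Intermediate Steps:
$\left(-1788 - 3979\right) \left(c + 4565\right) = \left(-1788 - 3979\right) \left(1016 + 4565\right) = \left(-5767\right) 5581 = -32185627$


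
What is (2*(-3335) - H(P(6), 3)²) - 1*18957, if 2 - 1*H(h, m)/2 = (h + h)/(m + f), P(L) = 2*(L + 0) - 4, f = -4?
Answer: -26923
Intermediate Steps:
P(L) = -4 + 2*L (P(L) = 2*L - 4 = -4 + 2*L)
H(h, m) = 4 - 4*h/(-4 + m) (H(h, m) = 4 - 2*(h + h)/(m - 4) = 4 - 2*2*h/(-4 + m) = 4 - 4*h/(-4 + m))
(2*(-3335) - H(P(6), 3)²) - 1*18957 = (2*(-3335) - (4*(-4 + 3 - (-4 + 2*6))/(-4 + 3))²) - 1*18957 = (-6670 - (4*(-4 + 3 - (-4 + 12))/(-1))²) - 18957 = (-6670 - (4*(-1)*(-4 + 3 - 1*8))²) - 18957 = (-6670 - (4*(-1)*(-4 + 3 - 8))²) - 18957 = (-6670 - (4*(-1)*(-9))²) - 18957 = (-6670 - 1*36²) - 18957 = (-6670 - 1*1296) - 18957 = (-6670 - 1296) - 18957 = -7966 - 18957 = -26923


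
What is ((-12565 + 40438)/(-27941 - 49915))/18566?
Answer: -9291/481824832 ≈ -1.9283e-5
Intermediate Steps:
((-12565 + 40438)/(-27941 - 49915))/18566 = (27873/(-77856))*(1/18566) = (27873*(-1/77856))*(1/18566) = -9291/25952*1/18566 = -9291/481824832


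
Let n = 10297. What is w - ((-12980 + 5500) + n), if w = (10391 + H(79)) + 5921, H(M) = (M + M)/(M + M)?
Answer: 13496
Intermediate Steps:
H(M) = 1 (H(M) = (2*M)/((2*M)) = (2*M)*(1/(2*M)) = 1)
w = 16313 (w = (10391 + 1) + 5921 = 10392 + 5921 = 16313)
w - ((-12980 + 5500) + n) = 16313 - ((-12980 + 5500) + 10297) = 16313 - (-7480 + 10297) = 16313 - 1*2817 = 16313 - 2817 = 13496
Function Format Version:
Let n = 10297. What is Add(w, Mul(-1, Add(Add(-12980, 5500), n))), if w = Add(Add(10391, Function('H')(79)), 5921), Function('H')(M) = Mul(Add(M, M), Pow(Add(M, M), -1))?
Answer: 13496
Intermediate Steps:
Function('H')(M) = 1 (Function('H')(M) = Mul(Mul(2, M), Pow(Mul(2, M), -1)) = Mul(Mul(2, M), Mul(Rational(1, 2), Pow(M, -1))) = 1)
w = 16313 (w = Add(Add(10391, 1), 5921) = Add(10392, 5921) = 16313)
Add(w, Mul(-1, Add(Add(-12980, 5500), n))) = Add(16313, Mul(-1, Add(Add(-12980, 5500), 10297))) = Add(16313, Mul(-1, Add(-7480, 10297))) = Add(16313, Mul(-1, 2817)) = Add(16313, -2817) = 13496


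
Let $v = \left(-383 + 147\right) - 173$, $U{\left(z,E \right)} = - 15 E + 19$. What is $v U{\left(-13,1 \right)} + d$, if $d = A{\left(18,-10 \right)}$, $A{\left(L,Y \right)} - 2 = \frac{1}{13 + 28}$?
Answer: $- \frac{66993}{41} \approx -1634.0$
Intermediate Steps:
$U{\left(z,E \right)} = 19 - 15 E$
$A{\left(L,Y \right)} = \frac{83}{41}$ ($A{\left(L,Y \right)} = 2 + \frac{1}{13 + 28} = 2 + \frac{1}{41} = \frac{83}{41}$)
$d = \frac{83}{41} \approx 2.0244$
$v = -409$ ($v = -236 - 173 = -409$)
$v U{\left(-13,1 \right)} + d = - 409 \left(19 - 15\right) + \frac{83}{41} = \left(-409\right) 4 + \frac{83}{41} = -1636 + \frac{83}{41} = - \frac{66993}{41}$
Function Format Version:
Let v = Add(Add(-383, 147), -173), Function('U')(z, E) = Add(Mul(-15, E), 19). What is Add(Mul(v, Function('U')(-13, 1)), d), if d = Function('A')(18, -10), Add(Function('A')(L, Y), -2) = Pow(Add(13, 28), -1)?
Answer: Rational(-66993, 41) ≈ -1634.0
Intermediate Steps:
Function('U')(z, E) = Add(19, Mul(-15, E))
Function('A')(L, Y) = Rational(83, 41) (Function('A')(L, Y) = Add(2, Pow(Add(13, 28), -1)) = Add(2, Pow(41, -1)) = Add(2, Rational(1, 41)) = Rational(83, 41))
d = Rational(83, 41) ≈ 2.0244
v = -409 (v = Add(-236, -173) = -409)
Add(Mul(v, Function('U')(-13, 1)), d) = Add(Mul(-409, Add(19, Mul(-15, 1))), Rational(83, 41)) = Add(Mul(-409, Add(19, -15)), Rational(83, 41)) = Add(Mul(-409, 4), Rational(83, 41)) = Add(-1636, Rational(83, 41)) = Rational(-66993, 41)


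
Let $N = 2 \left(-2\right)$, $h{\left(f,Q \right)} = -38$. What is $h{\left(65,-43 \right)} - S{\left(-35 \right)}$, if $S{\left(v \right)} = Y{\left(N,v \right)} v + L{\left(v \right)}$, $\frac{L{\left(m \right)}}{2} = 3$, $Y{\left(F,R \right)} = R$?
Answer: $-1269$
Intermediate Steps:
$N = -4$
$L{\left(m \right)} = 6$ ($L{\left(m \right)} = 2 \cdot 3 = 6$)
$S{\left(v \right)} = 6 + v^{2}$ ($S{\left(v \right)} = v v + 6 = v^{2} + 6 = 6 + v^{2}$)
$h{\left(65,-43 \right)} - S{\left(-35 \right)} = -38 - \left(6 + \left(-35\right)^{2}\right) = -38 - \left(6 + 1225\right) = -38 - 1231 = -1269$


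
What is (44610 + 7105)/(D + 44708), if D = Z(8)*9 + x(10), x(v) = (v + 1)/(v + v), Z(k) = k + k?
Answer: 1034300/897051 ≈ 1.1530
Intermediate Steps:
Z(k) = 2*k
x(v) = (1 + v)/(2*v) (x(v) = (1 + v)/((2*v)) = (1 + v)*(1/(2*v)) = (1 + v)/(2*v))
D = 2891/20 (D = (2*8)*9 + (½)*(1 + 10)/10 = 16*9 + (½)*(⅒)*11 = 144 + 11/20 = 2891/20 ≈ 144.55)
(44610 + 7105)/(D + 44708) = (44610 + 7105)/(2891/20 + 44708) = 51715/(897051/20) = 51715*(20/897051) = 1034300/897051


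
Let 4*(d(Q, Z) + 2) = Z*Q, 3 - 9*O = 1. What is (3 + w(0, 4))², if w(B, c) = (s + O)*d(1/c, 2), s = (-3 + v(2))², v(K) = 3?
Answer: 961/144 ≈ 6.6736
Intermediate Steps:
s = 0 (s = (-3 + 3)² = 0² = 0)
O = 2/9 (O = ⅓ - ⅑*1 = ⅓ - ⅑ = 2/9 ≈ 0.22222)
d(Q, Z) = -2 + Q*Z/4 (d(Q, Z) = -2 + (Z*Q)/4 = -2 + (Q*Z)/4 = -2 + Q*Z/4)
w(B, c) = -4/9 + 1/(9*c) (w(B, c) = (0 + 2/9)*(-2 + (¼)*2/c) = 2*(-2 + 1/(2*c))/9 = -4/9 + 1/(9*c))
(3 + w(0, 4))² = (3 + (⅑)*(1 - 4*4)/4)² = (3 + (⅑)*(¼)*(1 - 16))² = (3 + (⅑)*(¼)*(-15))² = (3 - 5/12)² = (31/12)² = 961/144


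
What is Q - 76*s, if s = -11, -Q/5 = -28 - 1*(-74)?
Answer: 606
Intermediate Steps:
Q = -230 (Q = -5*(-28 - 1*(-74)) = -5*(-28 + 74) = -5*46 = -230)
Q - 76*s = -230 - 76*(-11) = -230 + 836 = 606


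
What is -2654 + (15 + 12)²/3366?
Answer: -992515/374 ≈ -2653.8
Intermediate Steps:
-2654 + (15 + 12)²/3366 = -2654 + 27²*(1/3366) = -2654 + 729*(1/3366) = -2654 + 81/374 = -992515/374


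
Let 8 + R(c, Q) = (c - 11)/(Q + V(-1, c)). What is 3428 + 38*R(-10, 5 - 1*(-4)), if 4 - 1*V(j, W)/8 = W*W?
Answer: 790638/253 ≈ 3125.1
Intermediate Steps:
V(j, W) = 32 - 8*W² (V(j, W) = 32 - 8*W*W = 32 - 8*W²)
R(c, Q) = -8 + (-11 + c)/(32 + Q - 8*c²) (R(c, Q) = -8 + (c - 11)/(Q + (32 - 8*c²)) = -8 + (-11 + c)/(32 + Q - 8*c²))
3428 + 38*R(-10, 5 - 1*(-4)) = 3428 + 38*((-267 - 10 - 8*(5 - 1*(-4)) + 64*(-10)²)/(32 + (5 - 1*(-4)) - 8*(-10)²)) = 3428 + 38*((-267 - 10 - 8*(5 + 4) + 64*100)/(32 + (5 + 4) - 8*100)) = 3428 + 38*((-267 - 10 - 8*9 + 6400)/(32 + 9 - 800)) = 3428 + 38*((-267 - 10 - 72 + 6400)/(-759)) = 3428 + 38*(-1/759*6051) = 3428 + 38*(-2017/253) = 3428 - 76646/253 = 790638/253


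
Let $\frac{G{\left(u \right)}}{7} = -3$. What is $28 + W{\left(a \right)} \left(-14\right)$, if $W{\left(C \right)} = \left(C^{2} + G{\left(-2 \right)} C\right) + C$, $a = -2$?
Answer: $-588$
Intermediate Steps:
$G{\left(u \right)} = -21$ ($G{\left(u \right)} = 7 \left(-3\right) = -21$)
$W{\left(C \right)} = C^{2} - 20 C$ ($W{\left(C \right)} = \left(C^{2} - 21 C\right) + C = C^{2} - 20 C$)
$28 + W{\left(a \right)} \left(-14\right) = 28 + - 2 \left(-20 - 2\right) \left(-14\right) = 28 + \left(-2\right) \left(-22\right) \left(-14\right) = 28 + 44 \left(-14\right) = 28 - 616 = -588$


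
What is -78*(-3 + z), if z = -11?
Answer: 1092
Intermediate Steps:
-78*(-3 + z) = -78*(-3 - 11) = -78*(-14) = 1092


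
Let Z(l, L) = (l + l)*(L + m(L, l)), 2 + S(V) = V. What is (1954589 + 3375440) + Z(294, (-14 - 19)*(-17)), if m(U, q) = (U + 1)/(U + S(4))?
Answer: 3186852467/563 ≈ 5.6605e+6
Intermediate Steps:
S(V) = -2 + V
m(U, q) = (1 + U)/(2 + U) (m(U, q) = (U + 1)/(U + (-2 + 4)) = (1 + U)/(U + 2) = (1 + U)/(2 + U))
Z(l, L) = 2*l*(L + (1 + L)/(2 + L)) (Z(l, L) = (l + l)*(L + (1 + L)/(2 + L)) = (2*l)*(L + (1 + L)/(2 + L)) = 2*l*(L + (1 + L)/(2 + L)))
(1954589 + 3375440) + Z(294, (-14 - 19)*(-17)) = (1954589 + 3375440) + 2*294*(1 + (-14 - 19)*(-17) + ((-14 - 19)*(-17))*(2 + (-14 - 19)*(-17)))/(2 + (-14 - 19)*(-17)) = 5330029 + 2*294*(1 - 33*(-17) + (-33*(-17))*(2 - 33*(-17)))/(2 - 33*(-17)) = 5330029 + 2*294*(1 + 561 + 561*(2 + 561))/(2 + 561) = 5330029 + 2*294*(1 + 561 + 561*563)/563 = 5330029 + 2*294*(1/563)*(1 + 561 + 315843) = 5330029 + 2*294*(1/563)*316405 = 5330029 + 186046140/563 = 3186852467/563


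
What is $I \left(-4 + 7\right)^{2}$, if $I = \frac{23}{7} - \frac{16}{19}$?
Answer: $\frac{2925}{133} \approx 21.992$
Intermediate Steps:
$I = \frac{325}{133}$ ($I = 23 \cdot \frac{1}{7} - \frac{16}{19} = \frac{23}{7} - \frac{16}{19} = \frac{325}{133} \approx 2.4436$)
$I \left(-4 + 7\right)^{2} = \frac{325 \left(-4 + 7\right)^{2}}{133} = \frac{325 \cdot 3^{2}}{133} = \frac{325}{133} \cdot 9 = \frac{2925}{133}$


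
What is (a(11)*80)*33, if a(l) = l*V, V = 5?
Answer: 145200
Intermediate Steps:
a(l) = 5*l (a(l) = l*5 = 5*l)
(a(11)*80)*33 = ((5*11)*80)*33 = (55*80)*33 = 4400*33 = 145200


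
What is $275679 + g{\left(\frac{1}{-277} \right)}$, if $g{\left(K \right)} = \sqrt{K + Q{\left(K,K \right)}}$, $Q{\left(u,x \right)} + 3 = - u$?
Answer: $275679 + i \sqrt{3} \approx 2.7568 \cdot 10^{5} + 1.732 i$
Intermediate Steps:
$Q{\left(u,x \right)} = -3 - u$
$g{\left(K \right)} = i \sqrt{3}$ ($g{\left(K \right)} = \sqrt{K - \left(3 + K\right)} = \sqrt{-3} = i \sqrt{3}$)
$275679 + g{\left(\frac{1}{-277} \right)} = 275679 + i \sqrt{3}$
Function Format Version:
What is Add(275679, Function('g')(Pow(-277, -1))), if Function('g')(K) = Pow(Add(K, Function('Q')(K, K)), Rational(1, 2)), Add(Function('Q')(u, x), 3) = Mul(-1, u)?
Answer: Add(275679, Mul(I, Pow(3, Rational(1, 2)))) ≈ Add(2.7568e+5, Mul(1.7320, I))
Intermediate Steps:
Function('Q')(u, x) = Add(-3, Mul(-1, u))
Function('g')(K) = Mul(I, Pow(3, Rational(1, 2))) (Function('g')(K) = Pow(Add(K, Add(-3, Mul(-1, K))), Rational(1, 2)) = Pow(-3, Rational(1, 2)) = Mul(I, Pow(3, Rational(1, 2))))
Add(275679, Function('g')(Pow(-277, -1))) = Add(275679, Mul(I, Pow(3, Rational(1, 2))))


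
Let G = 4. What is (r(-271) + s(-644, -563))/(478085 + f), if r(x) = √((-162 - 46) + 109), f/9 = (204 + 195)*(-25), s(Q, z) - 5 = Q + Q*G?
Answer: -643/77662 + 3*I*√11/388310 ≈ -0.0082795 + 2.5624e-5*I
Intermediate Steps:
s(Q, z) = 5 + 5*Q (s(Q, z) = 5 + (Q + Q*4) = 5 + (Q + 4*Q) = 5 + 5*Q)
f = -89775 (f = 9*((204 + 195)*(-25)) = 9*(399*(-25)) = 9*(-9975) = -89775)
r(x) = 3*I*√11 (r(x) = √(-208 + 109) = √(-99) = 3*I*√11)
(r(-271) + s(-644, -563))/(478085 + f) = (3*I*√11 + (5 + 5*(-644)))/(478085 - 89775) = (3*I*√11 + (5 - 3220))/388310 = (3*I*√11 - 3215)*(1/388310) = (-3215 + 3*I*√11)*(1/388310) = -643/77662 + 3*I*√11/388310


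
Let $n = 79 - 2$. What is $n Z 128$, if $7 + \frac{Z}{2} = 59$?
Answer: $1025024$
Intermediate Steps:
$Z = 104$ ($Z = -14 + 2 \cdot 59 = -14 + 118 = 104$)
$n = 77$ ($n = 79 - 2 = 77$)
$n Z 128 = 77 \cdot 104 \cdot 128 = 8008 \cdot 128 = 1025024$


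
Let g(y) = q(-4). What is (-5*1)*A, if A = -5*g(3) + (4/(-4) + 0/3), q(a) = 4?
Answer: 105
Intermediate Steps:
g(y) = 4
A = -21 (A = -5*4 + (4/(-4) + 0/3) = -20 + (4*(-¼) + 0*(⅓)) = -20 + (-1 + 0) = -20 - 1 = -21)
(-5*1)*A = -5*1*(-21) = -5*(-21) = 105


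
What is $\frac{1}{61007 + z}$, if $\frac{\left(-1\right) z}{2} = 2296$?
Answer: $\frac{1}{56415} \approx 1.7726 \cdot 10^{-5}$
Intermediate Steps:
$z = -4592$ ($z = \left(-2\right) 2296 = -4592$)
$\frac{1}{61007 + z} = \frac{1}{61007 - 4592} = \frac{1}{56415}$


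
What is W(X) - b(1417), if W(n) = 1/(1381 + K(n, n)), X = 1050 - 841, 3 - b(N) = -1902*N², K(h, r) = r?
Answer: -6072217760789/1590 ≈ -3.8190e+9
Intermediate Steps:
b(N) = 3 + 1902*N² (b(N) = 3 - (-1902)*N² = 3 + 1902*N²)
X = 209
W(n) = 1/(1381 + n)
W(X) - b(1417) = 1/(1381 + 209) - (3 + 1902*1417²) = 1/1590 - (3 + 1902*2007889) = 1/1590 - (3 + 3819004878) = 1/1590 - 1*3819004881 = 1/1590 - 3819004881 = -6072217760789/1590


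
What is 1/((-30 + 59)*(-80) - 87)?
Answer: -1/2407 ≈ -0.00041546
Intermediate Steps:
1/((-30 + 59)*(-80) - 87) = 1/(29*(-80) - 87) = 1/(-2320 - 87) = 1/(-2407) = -1/2407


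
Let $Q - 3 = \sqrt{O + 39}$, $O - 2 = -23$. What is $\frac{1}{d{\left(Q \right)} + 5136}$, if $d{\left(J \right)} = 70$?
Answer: $\frac{1}{5206} \approx 0.00019209$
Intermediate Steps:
$O = -21$ ($O = 2 - 23 = -21$)
$Q = 3 + 3 \sqrt{2}$ ($Q = 3 + \sqrt{-21 + 39} = 3 + \sqrt{18} = 3 + 3 \sqrt{2} \approx 7.2426$)
$\frac{1}{d{\left(Q \right)} + 5136} = \frac{1}{70 + 5136} = \frac{1}{5206}$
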